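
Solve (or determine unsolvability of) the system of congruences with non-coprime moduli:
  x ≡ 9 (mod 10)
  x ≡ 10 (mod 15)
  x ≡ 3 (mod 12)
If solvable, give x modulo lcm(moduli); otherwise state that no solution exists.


Moduli 10, 15, 12 are not pairwise coprime, so CRT works modulo lcm(m_i) when all pairwise compatibility conditions hold.
Pairwise compatibility: gcd(m_i, m_j) must divide a_i - a_j for every pair.
Merge one congruence at a time:
  Start: x ≡ 9 (mod 10).
  Combine with x ≡ 10 (mod 15): gcd(10, 15) = 5, and 10 - 9 = 1 is NOT divisible by 5.
    ⇒ system is inconsistent (no integer solution).

No solution (the system is inconsistent).


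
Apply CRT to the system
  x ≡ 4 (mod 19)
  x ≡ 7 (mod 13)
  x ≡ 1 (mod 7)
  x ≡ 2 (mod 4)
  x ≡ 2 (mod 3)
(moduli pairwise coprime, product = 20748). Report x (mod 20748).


Product of moduli M = 19 · 13 · 7 · 4 · 3 = 20748.
Merge one congruence at a time:
  Start: x ≡ 4 (mod 19).
  Combine with x ≡ 7 (mod 13); new modulus lcm = 247.
    Write x = 4 + 19·t and substitute into x ≡ 7 (mod 13): 19·t ≡ 7 − 4 = 3 (mod 13).
    Reduce coefficients mod 13: 6·t ≡ 3 (mod 13).
    The inverse of 6 mod 13 is 11 (since 6·11 = 66 = 5·13 + 1), so t ≡ 11·3 = 33 ≡ 7 (mod 13).
    Then x = 4 + 19·7 = 137, valid modulo lcm(19, 13) = 247: x ≡ 137 (mod 247).
  Combine with x ≡ 1 (mod 7); new modulus lcm = 1729.
    Write x = 137 + 247·t and substitute into x ≡ 1 (mod 7): 247·t ≡ 1 − 137 = -136 (mod 7).
    Reduce coefficients mod 7: 2·t ≡ 4 (mod 7).
    The inverse of 2 mod 7 is 4 (since 2·4 = 8 = 1·7 + 1), so t ≡ 4·4 = 16 ≡ 2 (mod 7).
    Then x = 137 + 247·2 = 631, valid modulo lcm(247, 7) = 1729: x ≡ 631 (mod 1729).
  Combine with x ≡ 2 (mod 4); new modulus lcm = 6916.
    Write x = 631 + 1729·t and substitute into x ≡ 2 (mod 4): 1729·t ≡ 2 − 631 = -629 (mod 4).
    Reduce coefficients mod 4: 1·t ≡ 3 (mod 4).
    So t ≡ 3 (mod 4).
    Then x = 631 + 1729·3 = 5818, valid modulo lcm(1729, 4) = 6916: x ≡ 5818 (mod 6916).
  Combine with x ≡ 2 (mod 3); new modulus lcm = 20748.
    Write x = 5818 + 6916·t and substitute into x ≡ 2 (mod 3): 6916·t ≡ 2 − 5818 = -5816 (mod 3).
    Reduce coefficients mod 3: 1·t ≡ 1 (mod 3).
    So t ≡ 1 (mod 3).
    Then x = 5818 + 6916·1 = 12734, valid modulo lcm(6916, 3) = 20748: x ≡ 12734 (mod 20748).
Verify against each original: 12734 mod 19 = 4, 12734 mod 13 = 7, 12734 mod 7 = 1, 12734 mod 4 = 2, 12734 mod 3 = 2.

x ≡ 12734 (mod 20748).


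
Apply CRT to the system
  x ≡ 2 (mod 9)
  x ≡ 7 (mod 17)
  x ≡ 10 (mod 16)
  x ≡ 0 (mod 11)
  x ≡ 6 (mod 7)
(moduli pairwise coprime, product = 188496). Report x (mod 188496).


Product of moduli M = 9 · 17 · 16 · 11 · 7 = 188496.
Merge one congruence at a time:
  Start: x ≡ 2 (mod 9).
  Combine with x ≡ 7 (mod 17); new modulus lcm = 153.
    Write x = 2 + 9·t and substitute into x ≡ 7 (mod 17): 9·t ≡ 7 − 2 = 5 (mod 17).
    The inverse of 9 mod 17 is 2 (since 9·2 = 18 = 1·17 + 1), so t ≡ 2·5 = 10 ≡ 10 (mod 17).
    Then x = 2 + 9·10 = 92, valid modulo lcm(9, 17) = 153: x ≡ 92 (mod 153).
  Combine with x ≡ 10 (mod 16); new modulus lcm = 2448.
    Write x = 92 + 153·t and substitute into x ≡ 10 (mod 16): 153·t ≡ 10 − 92 = -82 (mod 16).
    Reduce coefficients mod 16: 9·t ≡ 14 (mod 16).
    The inverse of 9 mod 16 is 9 (since 9·9 = 81 = 5·16 + 1), so t ≡ 9·14 = 126 ≡ 14 (mod 16).
    Then x = 92 + 153·14 = 2234, valid modulo lcm(153, 16) = 2448: x ≡ 2234 (mod 2448).
  Combine with x ≡ 0 (mod 11); new modulus lcm = 26928.
    Write x = 2234 + 2448·t and substitute into x ≡ 0 (mod 11): 2448·t ≡ 0 − 2234 = -2234 (mod 11).
    Reduce coefficients mod 11: 6·t ≡ 10 (mod 11).
    The inverse of 6 mod 11 is 2 (since 6·2 = 12 = 1·11 + 1), so t ≡ 2·10 = 20 ≡ 9 (mod 11).
    Then x = 2234 + 2448·9 = 24266, valid modulo lcm(2448, 11) = 26928: x ≡ 24266 (mod 26928).
  Combine with x ≡ 6 (mod 7); new modulus lcm = 188496.
    Write x = 24266 + 26928·t and substitute into x ≡ 6 (mod 7): 26928·t ≡ 6 − 24266 = -24260 (mod 7).
    Reduce coefficients mod 7: 6·t ≡ 2 (mod 7).
    The inverse of 6 mod 7 is 6 (since 6·6 = 36 = 5·7 + 1), so t ≡ 6·2 = 12 ≡ 5 (mod 7).
    Then x = 24266 + 26928·5 = 158906, valid modulo lcm(26928, 7) = 188496: x ≡ 158906 (mod 188496).
Verify against each original: 158906 mod 9 = 2, 158906 mod 17 = 7, 158906 mod 16 = 10, 158906 mod 11 = 0, 158906 mod 7 = 6.

x ≡ 158906 (mod 188496).


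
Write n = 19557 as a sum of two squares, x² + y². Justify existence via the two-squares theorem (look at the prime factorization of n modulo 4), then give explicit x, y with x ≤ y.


Step 1: Factor n = 19557 = 3^2 · 41 · 53.
Step 2: Check the mod-4 condition on each prime factor: 3 ≡ 3 (mod 4), exponent 2 (must be even); 41 ≡ 1 (mod 4), exponent 1; 53 ≡ 1 (mod 4), exponent 1.
All primes ≡ 3 (mod 4) appear to even exponent (or don't appear), so by the two-squares theorem n IS expressible as a sum of two squares.
Step 3: Build a representation. Group n = k² · m with k = 3 and m = 41 · 53 = 2173 (a product of primes ≡ 1 (mod 4)); a representation of m scales to one of n via (k·x)² + (k·y)² = k²(x² + y²). Each prime p ≡ 1 (mod 4) is itself a sum of two squares; find a² by testing p − a² for a perfect square:
  41: 41 − 1² = 40, 41 − 2² = 37, 41 − 3² = 32, 41 − 4² = 25 = 5² ⇒ 41 = 4² + 5².
  53: 53 − 1² = 52, 53 − 2² = 49 = 7² ⇒ 53 = 2² + 7².
  Combine using the Brahmagupta–Fibonacci identity (a² + b²)(c² + d²) = (ac − bd)² + (ad + bc)² = (ac + bd)² + (ad − bc)²:
  41 · 53 = 2173: from (4² + 5²)(2² + 7²), take (4·2 − 5·7, 4·7 + 5·2) = (8 − 35, 28 + 10) = (-27, 38); dropping signs (only squares matter) gives (27, 38); check 27² + 38² = 729 + 1444 = 2173 ✓.
  Scale by k = 3: (3·27, 3·38) = (81, 114).
Step 4: Order so x ≤ y and verify: 81² + 114² = 6561 + 12996 = 19557 = n. ✓

n = 19557 = 81² + 114² (one valid representation with x ≤ y).


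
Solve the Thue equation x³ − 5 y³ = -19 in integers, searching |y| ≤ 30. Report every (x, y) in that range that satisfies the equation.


The equation is x³ - 5y³ = -19. For fixed y, x³ = 5·y³ − 19, so a solution requires the RHS to be a perfect cube.
Strategy: iterate y from -30 to 30, compute RHS = 5·y³ − 19, and check whether it is a (positive or negative) perfect cube.
Check small values of y:
  y = 0: RHS = -19 is not a perfect cube.
  y = 1: RHS = -14 is not a perfect cube.
  y = -1: RHS = -24 is not a perfect cube.
  y = 2: RHS = 21 is not a perfect cube.
  y = -2: RHS = -59 is not a perfect cube.
  y = 3: RHS = 116 is not a perfect cube.
  y = -3: RHS = -154 is not a perfect cube.
Continuing the search up to |y| = 30 finds no solutions either.
No (x, y) in the scanned range satisfies the equation.

No integer solutions with |y| ≤ 30.


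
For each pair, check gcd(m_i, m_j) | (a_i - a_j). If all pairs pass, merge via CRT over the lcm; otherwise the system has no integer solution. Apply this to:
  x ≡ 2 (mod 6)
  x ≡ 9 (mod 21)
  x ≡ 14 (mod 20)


Moduli 6, 21, 20 are not pairwise coprime, so CRT works modulo lcm(m_i) when all pairwise compatibility conditions hold.
Pairwise compatibility: gcd(m_i, m_j) must divide a_i - a_j for every pair.
Merge one congruence at a time:
  Start: x ≡ 2 (mod 6).
  Combine with x ≡ 9 (mod 21): gcd(6, 21) = 3, and 9 - 2 = 7 is NOT divisible by 3.
    ⇒ system is inconsistent (no integer solution).

No solution (the system is inconsistent).


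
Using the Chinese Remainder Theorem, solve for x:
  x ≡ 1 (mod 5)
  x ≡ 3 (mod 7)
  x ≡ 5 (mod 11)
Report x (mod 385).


Moduli 5, 7, 11 are pairwise coprime; by CRT there is a unique solution modulo M = 5 · 7 · 11 = 385.
Solve pairwise, accumulating the modulus:
  Start with x ≡ 1 (mod 5).
  Combine with x ≡ 3 (mod 7): since gcd(5, 7) = 1, we get a unique residue mod 35.
    Write x = 1 + 5·t and substitute into x ≡ 3 (mod 7): 5·t ≡ 3 − 1 = 2 (mod 7).
    The inverse of 5 mod 7 is 3 (since 5·3 = 15 = 2·7 + 1), so t ≡ 3·2 = 6 ≡ 6 (mod 7).
    Then x = 1 + 5·6 = 31, valid modulo lcm(5, 7) = 35: x ≡ 31 (mod 35).
  Combine with x ≡ 5 (mod 11): since gcd(35, 11) = 1, we get a unique residue mod 385.
    Write x = 31 + 35·t and substitute into x ≡ 5 (mod 11): 35·t ≡ 5 − 31 = -26 (mod 11).
    Reduce coefficients mod 11: 2·t ≡ 7 (mod 11).
    The inverse of 2 mod 11 is 6 (since 2·6 = 12 = 1·11 + 1), so t ≡ 6·7 = 42 ≡ 9 (mod 11).
    Then x = 31 + 35·9 = 346, valid modulo lcm(35, 11) = 385: x ≡ 346 (mod 385).
Verify: 346 mod 5 = 1 ✓, 346 mod 7 = 3 ✓, 346 mod 11 = 5 ✓.

x ≡ 346 (mod 385).


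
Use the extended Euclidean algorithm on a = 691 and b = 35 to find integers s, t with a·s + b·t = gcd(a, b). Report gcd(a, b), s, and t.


Euclidean algorithm on (691, 35) — divide until remainder is 0:
  691 = 19 · 35 + 26
  35 = 1 · 26 + 9
  26 = 2 · 9 + 8
  9 = 1 · 8 + 1
  8 = 8 · 1 + 0
gcd(691, 35) = 1.
Track Bezout coefficients alongside the remainders: start with r₀ = 691 = a·1 + b·0 (s = 1, t = 0) and r₁ = 35 = a·0 + b·1 (s = 0, t = 1); each new remainder r_{k+1} = r_{k-1} − q_k·r_k inherits s_{k+1} = s_{k-1} − q_k·s_k, t_{k+1} = t_{k-1} − q_k·t_k, so r_k = a·s_k + b·t_k at every step:
  q = 19: r = 26, s = 1 − 19·0 = 1, t = 0 − 19·1 = -19  (check: 691·1 + 35·(-19) = 26)
  q = 1: r = 9, s = 0 − 1·1 = -1, t = 1 − 1·(-19) = 20  (check: 691·(-1) + 35·20 = 9)
  q = 2: r = 8, s = 1 − 2·(-1) = 3, t = -19 − 2·20 = -59  (check: 691·3 + 35·(-59) = 8)
  q = 1: r = 1, s = -1 − 1·3 = -4, t = 20 − 1·(-59) = 79  (check: 691·(-4) + 35·79 = 1)
The row with r = 1 (the gcd) gives the Bezout coefficients s = -4, t = 79.
Result: 691 · (-4) + 35 · (79) = 1.

gcd(691, 35) = 1; s = -4, t = 79 (check: 691·(-4) + 35·79 = 1).


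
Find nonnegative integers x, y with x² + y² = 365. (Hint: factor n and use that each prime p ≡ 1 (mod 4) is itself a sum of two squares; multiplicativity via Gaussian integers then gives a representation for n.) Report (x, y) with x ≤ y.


Step 1: Factor n = 365 = 5 · 73.
Step 2: Check the mod-4 condition on each prime factor: 5 ≡ 1 (mod 4), exponent 1; 73 ≡ 1 (mod 4), exponent 1.
All primes ≡ 3 (mod 4) appear to even exponent (or don't appear), so by the two-squares theorem n IS expressible as a sum of two squares.
Step 3: Build a representation. Here n = 5 · 73 is a product of primes ≡ 1 (mod 4). Each prime p ≡ 1 (mod 4) is itself a sum of two squares; find a² by testing p − a² for a perfect square:
  5: 5 − 1² = 4 = 2² ⇒ 5 = 1² + 2².
  73: 73 − 1² = 72, 73 − 2² = 69, 73 − 3² = 64 = 8² ⇒ 73 = 3² + 8².
  Combine using the Brahmagupta–Fibonacci identity (a² + b²)(c² + d²) = (ac − bd)² + (ad + bc)² = (ac + bd)² + (ad − bc)²:
  5 · 73 = 365: from (1² + 2²)(3² + 8²), take (1·3 − 2·8, 1·8 + 2·3) = (3 − 16, 8 + 6) = (-13, 14); dropping signs (only squares matter) gives (13, 14); check 13² + 14² = 169 + 196 = 365 ✓.
Step 4: Order so x ≤ y and verify: 13² + 14² = 169 + 196 = 365 = n. ✓

n = 365 = 13² + 14² (one valid representation with x ≤ y).


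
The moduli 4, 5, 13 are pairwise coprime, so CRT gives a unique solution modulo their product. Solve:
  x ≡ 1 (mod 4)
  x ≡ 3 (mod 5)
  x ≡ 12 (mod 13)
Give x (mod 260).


Moduli 4, 5, 13 are pairwise coprime; by CRT there is a unique solution modulo M = 4 · 5 · 13 = 260.
Solve pairwise, accumulating the modulus:
  Start with x ≡ 1 (mod 4).
  Combine with x ≡ 3 (mod 5): since gcd(4, 5) = 1, we get a unique residue mod 20.
    Write x = 1 + 4·t and substitute into x ≡ 3 (mod 5): 4·t ≡ 3 − 1 = 2 (mod 5).
    The inverse of 4 mod 5 is 4 (since 4·4 = 16 = 3·5 + 1), so t ≡ 4·2 = 8 ≡ 3 (mod 5).
    Then x = 1 + 4·3 = 13, valid modulo lcm(4, 5) = 20: x ≡ 13 (mod 20).
  Combine with x ≡ 12 (mod 13): since gcd(20, 13) = 1, we get a unique residue mod 260.
    Write x = 13 + 20·t and substitute into x ≡ 12 (mod 13): 20·t ≡ 12 − 13 = -1 (mod 13).
    Reduce coefficients mod 13: 7·t ≡ 12 (mod 13).
    The inverse of 7 mod 13 is 2 (since 7·2 = 14 = 1·13 + 1), so t ≡ 2·12 = 24 ≡ 11 (mod 13).
    Then x = 13 + 20·11 = 233, valid modulo lcm(20, 13) = 260: x ≡ 233 (mod 260).
Verify: 233 mod 4 = 1 ✓, 233 mod 5 = 3 ✓, 233 mod 13 = 12 ✓.

x ≡ 233 (mod 260).


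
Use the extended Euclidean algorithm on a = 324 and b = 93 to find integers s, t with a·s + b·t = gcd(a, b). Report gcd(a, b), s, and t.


Euclidean algorithm on (324, 93) — divide until remainder is 0:
  324 = 3 · 93 + 45
  93 = 2 · 45 + 3
  45 = 15 · 3 + 0
gcd(324, 93) = 3.
Track Bezout coefficients alongside the remainders: start with r₀ = 324 = a·1 + b·0 (s = 1, t = 0) and r₁ = 93 = a·0 + b·1 (s = 0, t = 1); each new remainder r_{k+1} = r_{k-1} − q_k·r_k inherits s_{k+1} = s_{k-1} − q_k·s_k, t_{k+1} = t_{k-1} − q_k·t_k, so r_k = a·s_k + b·t_k at every step:
  q = 3: r = 45, s = 1 − 3·0 = 1, t = 0 − 3·1 = -3  (check: 324·1 + 93·(-3) = 45)
  q = 2: r = 3, s = 0 − 2·1 = -2, t = 1 − 2·(-3) = 7  (check: 324·(-2) + 93·7 = 3)
The row with r = 3 (the gcd) gives the Bezout coefficients s = -2, t = 7.
Result: 324 · (-2) + 93 · (7) = 3.

gcd(324, 93) = 3; s = -2, t = 7 (check: 324·(-2) + 93·7 = 3).


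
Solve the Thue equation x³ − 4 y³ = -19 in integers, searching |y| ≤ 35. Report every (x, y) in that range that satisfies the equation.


The equation is x³ - 4y³ = -19. For fixed y, x³ = 4·y³ − 19, so a solution requires the RHS to be a perfect cube.
Strategy: iterate y from -35 to 35, compute RHS = 4·y³ − 19, and check whether it is a (positive or negative) perfect cube.
Check small values of y:
  y = 0: RHS = -19 is not a perfect cube.
  y = 1: RHS = -15 is not a perfect cube.
  y = -1: RHS = -23 is not a perfect cube.
  y = 2: RHS = 13 is not a perfect cube.
  y = -2: RHS = -51 is not a perfect cube.
  y = 3: RHS = 89 is not a perfect cube.
  y = -3: RHS = -127 is not a perfect cube.
Continuing the search up to |y| = 35 finds no solutions either.
No (x, y) in the scanned range satisfies the equation.

No integer solutions with |y| ≤ 35.


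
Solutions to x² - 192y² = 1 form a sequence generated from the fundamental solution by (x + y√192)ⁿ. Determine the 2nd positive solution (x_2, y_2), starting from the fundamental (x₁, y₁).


Step 1: Find the fundamental solution (x₁, y₁) of x² - 192y² = 1.
  Expand √192 as a continued fraction. a₀ = ⌊√192⌋ = 13; iterate m_{k+1} = d_k·a_k − m_k, d_{k+1} = (192 − m_{k+1}²)/d_k, a_{k+1} = ⌊(a₀ + m_{k+1})/d_{k+1}⌋ (starting m₀ = 0, d₀ = 1), with convergents p_k = a_k·p_{k-1} + p_{k-2}, q_k = a_k·q_{k-1} + q_{k-2} (p₋₁ = 1, q₋₁ = 0):
  k = 0: a₀ = 13; p₀/q₀ = 13/1; p₀² − 192·q₀² = 169 − 192 = -23.
  k = 1: m = 13, d = 23, a = ⌊(13 + 13)/23⌋ = 1; p/q = (1·13 + 1)/(1·1 + 0) = 14/1; p² − 192·q² = 196 − 192 = 4.
  k = 2: m = 10, d = 4, a = ⌊(13 + 10)/4⌋ = 5; p/q = (5·14 + 13)/(5·1 + 1) = 83/6; p² − 192·q² = 6889 − 6912 = -23.
  k = 3: m = 10, d = 23, a = ⌊(13 + 10)/23⌋ = 1; p/q = (1·83 + 14)/(1·6 + 1) = 97/7; p² − 192·q² = 9409 − 9408 = 1.
  The first convergent with p² − 192·q² = 1 gives the fundamental solution (x₁, y₁) = (97, 7).
Step 2: Apply the recurrence (x_{n+1}, y_{n+1}) = (x₁x_n + 192y₁y_n, x₁y_n + y₁x_n) repeatedly.
  From (x_1, y_1) = (97, 7): x_2 = 97·97 + 192·7·7 = 18817; y_2 = 97·7 + 7·97 = 1358.
Step 3: Verify x_2² - 192·y_2² = 354079489 - 354079488 = 1 (should be 1). ✓

(x_1, y_1) = (97, 7); (x_2, y_2) = (18817, 1358).


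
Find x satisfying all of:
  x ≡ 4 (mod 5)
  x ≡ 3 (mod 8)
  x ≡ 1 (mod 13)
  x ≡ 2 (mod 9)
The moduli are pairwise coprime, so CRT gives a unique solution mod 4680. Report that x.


Product of moduli M = 5 · 8 · 13 · 9 = 4680.
Merge one congruence at a time:
  Start: x ≡ 4 (mod 5).
  Combine with x ≡ 3 (mod 8); new modulus lcm = 40.
    Write x = 4 + 5·t and substitute into x ≡ 3 (mod 8): 5·t ≡ 3 − 4 = -1 (mod 8).
    Reduce coefficients mod 8: 5·t ≡ 7 (mod 8).
    The inverse of 5 mod 8 is 5 (since 5·5 = 25 = 3·8 + 1), so t ≡ 5·7 = 35 ≡ 3 (mod 8).
    Then x = 4 + 5·3 = 19, valid modulo lcm(5, 8) = 40: x ≡ 19 (mod 40).
  Combine with x ≡ 1 (mod 13); new modulus lcm = 520.
    Write x = 19 + 40·t and substitute into x ≡ 1 (mod 13): 40·t ≡ 1 − 19 = -18 (mod 13).
    Reduce coefficients mod 13: 1·t ≡ 8 (mod 13).
    So t ≡ 8 (mod 13).
    Then x = 19 + 40·8 = 339, valid modulo lcm(40, 13) = 520: x ≡ 339 (mod 520).
  Combine with x ≡ 2 (mod 9); new modulus lcm = 4680.
    Write x = 339 + 520·t and substitute into x ≡ 2 (mod 9): 520·t ≡ 2 − 339 = -337 (mod 9).
    Reduce coefficients mod 9: 7·t ≡ 5 (mod 9).
    The inverse of 7 mod 9 is 4 (since 7·4 = 28 = 3·9 + 1), so t ≡ 4·5 = 20 ≡ 2 (mod 9).
    Then x = 339 + 520·2 = 1379, valid modulo lcm(520, 9) = 4680: x ≡ 1379 (mod 4680).
Verify against each original: 1379 mod 5 = 4, 1379 mod 8 = 3, 1379 mod 13 = 1, 1379 mod 9 = 2.

x ≡ 1379 (mod 4680).


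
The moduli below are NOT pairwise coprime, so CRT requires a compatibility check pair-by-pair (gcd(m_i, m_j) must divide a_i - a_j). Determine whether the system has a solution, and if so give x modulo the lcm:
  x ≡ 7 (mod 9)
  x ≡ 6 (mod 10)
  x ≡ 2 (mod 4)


Moduli 9, 10, 4 are not pairwise coprime, so CRT works modulo lcm(m_i) when all pairwise compatibility conditions hold.
Pairwise compatibility: gcd(m_i, m_j) must divide a_i - a_j for every pair.
Merge one congruence at a time:
  Start: x ≡ 7 (mod 9).
  Combine with x ≡ 6 (mod 10): gcd(9, 10) = 1; 6 - 7 = -1, which IS divisible by 1, so compatible.
    Write x = 7 + 9·t and substitute into x ≡ 6 (mod 10): 9·t ≡ 6 − 7 = -1 (mod 10).
    Reduce coefficients mod 10: 9·t ≡ 9 (mod 10).
    The inverse of 9 mod 10 is 9 (since 9·9 = 81 = 8·10 + 1), so t ≡ 9·9 = 81 ≡ 1 (mod 10).
    Then x = 7 + 9·1 = 16, valid modulo lcm(9, 10) = 90: x ≡ 16 (mod 90).
  Combine with x ≡ 2 (mod 4): gcd(90, 4) = 2; 2 - 16 = -14, which IS divisible by 2, so compatible.
    Write x = 16 + 90·t and substitute into x ≡ 2 (mod 4): 90·t ≡ 2 − 16 = -14 (mod 4).
    Divide the congruence (and modulus) by g = 2: 45·t ≡ -7 (mod 2).
    Reduce coefficients mod 2: 1·t ≡ 1 (mod 2).
    So t ≡ 1 (mod 2).
    Then x = 16 + 90·1 = 106, valid modulo lcm(90, 4) = 180: x ≡ 106 (mod 180).
Verify: 106 mod 9 = 7, 106 mod 10 = 6, 106 mod 4 = 2.

x ≡ 106 (mod 180).


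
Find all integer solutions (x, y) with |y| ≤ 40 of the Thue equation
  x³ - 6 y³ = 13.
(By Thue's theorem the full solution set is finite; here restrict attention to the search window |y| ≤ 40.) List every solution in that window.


The equation is x³ - 6y³ = 13. For fixed y, x³ = 6·y³ + 13, so a solution requires the RHS to be a perfect cube.
Strategy: iterate y from -40 to 40, compute RHS = 6·y³ + 13, and check whether it is a (positive or negative) perfect cube.
Check small values of y:
  y = 0: RHS = 13 is not a perfect cube.
  y = 1: RHS = 19 is not a perfect cube.
  y = -1: RHS = 7 is not a perfect cube.
  y = 2: RHS = 61 is not a perfect cube.
  y = -2: RHS = -35 is not a perfect cube.
  y = 3: RHS = 175 is not a perfect cube.
  y = -3: RHS = -149 is not a perfect cube.
Continuing the search up to |y| = 40 finds no solutions either.
No (x, y) in the scanned range satisfies the equation.

No integer solutions with |y| ≤ 40.


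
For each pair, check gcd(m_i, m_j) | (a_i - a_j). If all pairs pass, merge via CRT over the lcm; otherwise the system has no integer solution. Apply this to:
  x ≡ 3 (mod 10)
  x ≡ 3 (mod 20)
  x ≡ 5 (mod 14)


Moduli 10, 20, 14 are not pairwise coprime, so CRT works modulo lcm(m_i) when all pairwise compatibility conditions hold.
Pairwise compatibility: gcd(m_i, m_j) must divide a_i - a_j for every pair.
Merge one congruence at a time:
  Start: x ≡ 3 (mod 10).
  Combine with x ≡ 3 (mod 20): gcd(10, 20) = 10; 3 - 3 = 0, which IS divisible by 10, so compatible.
    Write x = 3 + 10·t and substitute into x ≡ 3 (mod 20): 10·t ≡ 3 − 3 = 0 (mod 20).
    Divide the congruence (and modulus) by g = 10: 1·t ≡ 0 (mod 2).
    So t ≡ 0 (mod 2).
    Then x = 3 + 10·0 = 3, valid modulo lcm(10, 20) = 20: x ≡ 3 (mod 20).
  Combine with x ≡ 5 (mod 14): gcd(20, 14) = 2; 5 - 3 = 2, which IS divisible by 2, so compatible.
    Write x = 3 + 20·t and substitute into x ≡ 5 (mod 14): 20·t ≡ 5 − 3 = 2 (mod 14).
    Divide the congruence (and modulus) by g = 2: 10·t ≡ 1 (mod 7).
    Reduce coefficients mod 7: 3·t ≡ 1 (mod 7).
    The inverse of 3 mod 7 is 5 (since 3·5 = 15 = 2·7 + 1), so t ≡ 5·1 = 5 ≡ 5 (mod 7).
    Then x = 3 + 20·5 = 103, valid modulo lcm(20, 14) = 140: x ≡ 103 (mod 140).
Verify: 103 mod 10 = 3, 103 mod 20 = 3, 103 mod 14 = 5.

x ≡ 103 (mod 140).


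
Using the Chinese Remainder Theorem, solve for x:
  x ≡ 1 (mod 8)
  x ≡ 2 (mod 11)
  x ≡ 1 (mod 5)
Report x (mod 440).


Moduli 8, 11, 5 are pairwise coprime; by CRT there is a unique solution modulo M = 8 · 11 · 5 = 440.
Solve pairwise, accumulating the modulus:
  Start with x ≡ 1 (mod 8).
  Combine with x ≡ 2 (mod 11): since gcd(8, 11) = 1, we get a unique residue mod 88.
    Write x = 1 + 8·t and substitute into x ≡ 2 (mod 11): 8·t ≡ 2 − 1 = 1 (mod 11).
    The inverse of 8 mod 11 is 7 (since 8·7 = 56 = 5·11 + 1), so t ≡ 7·1 = 7 ≡ 7 (mod 11).
    Then x = 1 + 8·7 = 57, valid modulo lcm(8, 11) = 88: x ≡ 57 (mod 88).
  Combine with x ≡ 1 (mod 5): since gcd(88, 5) = 1, we get a unique residue mod 440.
    Write x = 57 + 88·t and substitute into x ≡ 1 (mod 5): 88·t ≡ 1 − 57 = -56 (mod 5).
    Reduce coefficients mod 5: 3·t ≡ 4 (mod 5).
    The inverse of 3 mod 5 is 2 (since 3·2 = 6 = 1·5 + 1), so t ≡ 2·4 = 8 ≡ 3 (mod 5).
    Then x = 57 + 88·3 = 321, valid modulo lcm(88, 5) = 440: x ≡ 321 (mod 440).
Verify: 321 mod 8 = 1 ✓, 321 mod 11 = 2 ✓, 321 mod 5 = 1 ✓.

x ≡ 321 (mod 440).


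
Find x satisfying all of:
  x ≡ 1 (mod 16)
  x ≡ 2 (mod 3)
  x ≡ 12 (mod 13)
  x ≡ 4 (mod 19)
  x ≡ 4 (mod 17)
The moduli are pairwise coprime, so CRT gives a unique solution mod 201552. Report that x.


Product of moduli M = 16 · 3 · 13 · 19 · 17 = 201552.
Merge one congruence at a time:
  Start: x ≡ 1 (mod 16).
  Combine with x ≡ 2 (mod 3); new modulus lcm = 48.
    Write x = 1 + 16·t and substitute into x ≡ 2 (mod 3): 16·t ≡ 2 − 1 = 1 (mod 3).
    Reduce coefficients mod 3: 1·t ≡ 1 (mod 3).
    So t ≡ 1 (mod 3).
    Then x = 1 + 16·1 = 17, valid modulo lcm(16, 3) = 48: x ≡ 17 (mod 48).
  Combine with x ≡ 12 (mod 13); new modulus lcm = 624.
    Write x = 17 + 48·t and substitute into x ≡ 12 (mod 13): 48·t ≡ 12 − 17 = -5 (mod 13).
    Reduce coefficients mod 13: 9·t ≡ 8 (mod 13).
    The inverse of 9 mod 13 is 3 (since 9·3 = 27 = 2·13 + 1), so t ≡ 3·8 = 24 ≡ 11 (mod 13).
    Then x = 17 + 48·11 = 545, valid modulo lcm(48, 13) = 624: x ≡ 545 (mod 624).
  Combine with x ≡ 4 (mod 19); new modulus lcm = 11856.
    Write x = 545 + 624·t and substitute into x ≡ 4 (mod 19): 624·t ≡ 4 − 545 = -541 (mod 19).
    Reduce coefficients mod 19: 16·t ≡ 10 (mod 19).
    The inverse of 16 mod 19 is 6 (since 16·6 = 96 = 5·19 + 1), so t ≡ 6·10 = 60 ≡ 3 (mod 19).
    Then x = 545 + 624·3 = 2417, valid modulo lcm(624, 19) = 11856: x ≡ 2417 (mod 11856).
  Combine with x ≡ 4 (mod 17); new modulus lcm = 201552.
    Write x = 2417 + 11856·t and substitute into x ≡ 4 (mod 17): 11856·t ≡ 4 − 2417 = -2413 (mod 17).
    Reduce coefficients mod 17: 7·t ≡ 1 (mod 17).
    The inverse of 7 mod 17 is 5 (since 7·5 = 35 = 2·17 + 1), so t ≡ 5·1 = 5 ≡ 5 (mod 17).
    Then x = 2417 + 11856·5 = 61697, valid modulo lcm(11856, 17) = 201552: x ≡ 61697 (mod 201552).
Verify against each original: 61697 mod 16 = 1, 61697 mod 3 = 2, 61697 mod 13 = 12, 61697 mod 19 = 4, 61697 mod 17 = 4.

x ≡ 61697 (mod 201552).


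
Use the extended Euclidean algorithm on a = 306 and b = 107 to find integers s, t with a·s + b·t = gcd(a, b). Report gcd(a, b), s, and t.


Euclidean algorithm on (306, 107) — divide until remainder is 0:
  306 = 2 · 107 + 92
  107 = 1 · 92 + 15
  92 = 6 · 15 + 2
  15 = 7 · 2 + 1
  2 = 2 · 1 + 0
gcd(306, 107) = 1.
Track Bezout coefficients alongside the remainders: start with r₀ = 306 = a·1 + b·0 (s = 1, t = 0) and r₁ = 107 = a·0 + b·1 (s = 0, t = 1); each new remainder r_{k+1} = r_{k-1} − q_k·r_k inherits s_{k+1} = s_{k-1} − q_k·s_k, t_{k+1} = t_{k-1} − q_k·t_k, so r_k = a·s_k + b·t_k at every step:
  q = 2: r = 92, s = 1 − 2·0 = 1, t = 0 − 2·1 = -2  (check: 306·1 + 107·(-2) = 92)
  q = 1: r = 15, s = 0 − 1·1 = -1, t = 1 − 1·(-2) = 3  (check: 306·(-1) + 107·3 = 15)
  q = 6: r = 2, s = 1 − 6·(-1) = 7, t = -2 − 6·3 = -20  (check: 306·7 + 107·(-20) = 2)
  q = 7: r = 1, s = -1 − 7·7 = -50, t = 3 − 7·(-20) = 143  (check: 306·(-50) + 107·143 = 1)
The row with r = 1 (the gcd) gives the Bezout coefficients s = -50, t = 143.
Result: 306 · (-50) + 107 · (143) = 1.

gcd(306, 107) = 1; s = -50, t = 143 (check: 306·(-50) + 107·143 = 1).


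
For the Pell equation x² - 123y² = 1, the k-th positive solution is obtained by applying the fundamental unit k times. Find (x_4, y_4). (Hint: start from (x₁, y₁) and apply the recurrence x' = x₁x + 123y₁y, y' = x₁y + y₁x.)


Step 1: Find the fundamental solution (x₁, y₁) of x² - 123y² = 1.
  Expand √123 as a continued fraction. a₀ = ⌊√123⌋ = 11; iterate m_{k+1} = d_k·a_k − m_k, d_{k+1} = (123 − m_{k+1}²)/d_k, a_{k+1} = ⌊(a₀ + m_{k+1})/d_{k+1}⌋ (starting m₀ = 0, d₀ = 1), with convergents p_k = a_k·p_{k-1} + p_{k-2}, q_k = a_k·q_{k-1} + q_{k-2} (p₋₁ = 1, q₋₁ = 0):
  k = 0: a₀ = 11; p₀/q₀ = 11/1; p₀² − 123·q₀² = 121 − 123 = -2.
  k = 1: m = 11, d = 2, a = ⌊(11 + 11)/2⌋ = 11; p/q = (11·11 + 1)/(11·1 + 0) = 122/11; p² − 123·q² = 14884 − 14883 = 1.
  The first convergent with p² − 123·q² = 1 gives the fundamental solution (x₁, y₁) = (122, 11).
Step 2: Apply the recurrence (x_{n+1}, y_{n+1}) = (x₁x_n + 123y₁y_n, x₁y_n + y₁x_n) repeatedly.
  From (x_1, y_1) = (122, 11): x_2 = 122·122 + 123·11·11 = 29767; y_2 = 122·11 + 11·122 = 2684.
  From (x_2, y_2) = (29767, 2684): x_3 = 122·29767 + 123·11·2684 = 7263026; y_3 = 122·2684 + 11·29767 = 654885.
  From (x_3, y_3) = (7263026, 654885): x_4 = 122·7263026 + 123·11·654885 = 1772148577; y_4 = 122·654885 + 11·7263026 = 159789256.
Step 3: Verify x_4² - 123·y_4² = 3140510578963124929 - 3140510578963124928 = 1 (should be 1). ✓

(x_1, y_1) = (122, 11); (x_4, y_4) = (1772148577, 159789256).


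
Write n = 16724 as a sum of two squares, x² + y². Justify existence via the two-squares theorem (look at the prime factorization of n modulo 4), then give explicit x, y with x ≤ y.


Step 1: Factor n = 16724 = 2^2 · 37 · 113.
Step 2: Check the mod-4 condition on each prime factor: 2 = 2 (special); 37 ≡ 1 (mod 4), exponent 1; 113 ≡ 1 (mod 4), exponent 1.
All primes ≡ 3 (mod 4) appear to even exponent (or don't appear), so by the two-squares theorem n IS expressible as a sum of two squares.
Step 3: Build a representation. Group n = k² · m with k = 2 and m = 37 · 113 = 4181 (a product of primes ≡ 1 (mod 4)); a representation of m scales to one of n via (k·x)² + (k·y)² = k²(x² + y²). Each prime p ≡ 1 (mod 4) is itself a sum of two squares; find a² by testing p − a² for a perfect square:
  37: 37 − 1² = 36 = 6² ⇒ 37 = 1² + 6².
  113: 113 − 1² = 112, 113 − 2² = 109, 113 − 3² = 104, 113 − 4² = 97, 113 − 5² = 88, 113 − 6² = 77, 113 − 7² = 64 = 8² ⇒ 113 = 7² + 8².
  Combine using the Brahmagupta–Fibonacci identity (a² + b²)(c² + d²) = (ac − bd)² + (ad + bc)² = (ac + bd)² + (ad − bc)²:
  37 · 113 = 4181: from (1² + 6²)(7² + 8²), take (1·7 − 6·8, 1·8 + 6·7) = (7 − 48, 8 + 42) = (-41, 50); dropping signs (only squares matter) gives (41, 50); check 41² + 50² = 1681 + 2500 = 4181 ✓.
  Scale by k = 2: (2·41, 2·50) = (82, 100).
Step 4: Order so x ≤ y and verify: 82² + 100² = 6724 + 10000 = 16724 = n. ✓

n = 16724 = 82² + 100² (one valid representation with x ≤ y).


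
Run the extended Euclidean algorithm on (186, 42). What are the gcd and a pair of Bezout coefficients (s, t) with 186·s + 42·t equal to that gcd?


Euclidean algorithm on (186, 42) — divide until remainder is 0:
  186 = 4 · 42 + 18
  42 = 2 · 18 + 6
  18 = 3 · 6 + 0
gcd(186, 42) = 6.
Track Bezout coefficients alongside the remainders: start with r₀ = 186 = a·1 + b·0 (s = 1, t = 0) and r₁ = 42 = a·0 + b·1 (s = 0, t = 1); each new remainder r_{k+1} = r_{k-1} − q_k·r_k inherits s_{k+1} = s_{k-1} − q_k·s_k, t_{k+1} = t_{k-1} − q_k·t_k, so r_k = a·s_k + b·t_k at every step:
  q = 4: r = 18, s = 1 − 4·0 = 1, t = 0 − 4·1 = -4  (check: 186·1 + 42·(-4) = 18)
  q = 2: r = 6, s = 0 − 2·1 = -2, t = 1 − 2·(-4) = 9  (check: 186·(-2) + 42·9 = 6)
The row with r = 6 (the gcd) gives the Bezout coefficients s = -2, t = 9.
Result: 186 · (-2) + 42 · (9) = 6.

gcd(186, 42) = 6; s = -2, t = 9 (check: 186·(-2) + 42·9 = 6).


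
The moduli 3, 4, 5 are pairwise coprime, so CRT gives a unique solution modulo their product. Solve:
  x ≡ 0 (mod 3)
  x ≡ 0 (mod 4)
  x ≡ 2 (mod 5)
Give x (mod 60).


Moduli 3, 4, 5 are pairwise coprime; by CRT there is a unique solution modulo M = 3 · 4 · 5 = 60.
Solve pairwise, accumulating the modulus:
  Start with x ≡ 0 (mod 3).
  Combine with x ≡ 0 (mod 4): since gcd(3, 4) = 1, we get a unique residue mod 12.
    Write x = 0 + 3·t and substitute into x ≡ 0 (mod 4): 3·t ≡ 0 − 0 = 0 (mod 4).
    The inverse of 3 mod 4 is 3 (since 3·3 = 9 = 2·4 + 1), so t ≡ 3·0 = 0 ≡ 0 (mod 4).
    Then x = 0 + 3·0 = 0, valid modulo lcm(3, 4) = 12: x ≡ 0 (mod 12).
  Combine with x ≡ 2 (mod 5): since gcd(12, 5) = 1, we get a unique residue mod 60.
    Write x = 0 + 12·t and substitute into x ≡ 2 (mod 5): 12·t ≡ 2 − 0 = 2 (mod 5).
    Reduce coefficients mod 5: 2·t ≡ 2 (mod 5).
    The inverse of 2 mod 5 is 3 (since 2·3 = 6 = 1·5 + 1), so t ≡ 3·2 = 6 ≡ 1 (mod 5).
    Then x = 0 + 12·1 = 12, valid modulo lcm(12, 5) = 60: x ≡ 12 (mod 60).
Verify: 12 mod 3 = 0 ✓, 12 mod 4 = 0 ✓, 12 mod 5 = 2 ✓.

x ≡ 12 (mod 60).


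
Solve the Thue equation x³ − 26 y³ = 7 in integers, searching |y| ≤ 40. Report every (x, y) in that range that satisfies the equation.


The equation is x³ - 26y³ = 7. For fixed y, x³ = 26·y³ + 7, so a solution requires the RHS to be a perfect cube.
Strategy: iterate y from -40 to 40, compute RHS = 26·y³ + 7, and check whether it is a (positive or negative) perfect cube.
Check small values of y:
  y = 0: RHS = 7 is not a perfect cube.
  y = 1: RHS = 33 is not a perfect cube.
  y = -1: RHS = -19 is not a perfect cube.
  y = 2: RHS = 215 is not a perfect cube.
  y = -2: RHS = -201 is not a perfect cube.
  y = 3: RHS = 709 is not a perfect cube.
  y = -3: RHS = -695 is not a perfect cube.
Continuing the search up to |y| = 40 finds no solutions either.
No (x, y) in the scanned range satisfies the equation.

No integer solutions with |y| ≤ 40.


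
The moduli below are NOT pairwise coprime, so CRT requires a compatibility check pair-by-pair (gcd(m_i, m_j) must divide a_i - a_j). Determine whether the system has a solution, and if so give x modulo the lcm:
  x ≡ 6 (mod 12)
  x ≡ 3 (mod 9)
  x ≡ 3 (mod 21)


Moduli 12, 9, 21 are not pairwise coprime, so CRT works modulo lcm(m_i) when all pairwise compatibility conditions hold.
Pairwise compatibility: gcd(m_i, m_j) must divide a_i - a_j for every pair.
Merge one congruence at a time:
  Start: x ≡ 6 (mod 12).
  Combine with x ≡ 3 (mod 9): gcd(12, 9) = 3; 3 - 6 = -3, which IS divisible by 3, so compatible.
    Write x = 6 + 12·t and substitute into x ≡ 3 (mod 9): 12·t ≡ 3 − 6 = -3 (mod 9).
    Divide the congruence (and modulus) by g = 3: 4·t ≡ -1 (mod 3).
    Reduce coefficients mod 3: 1·t ≡ 2 (mod 3).
    So t ≡ 2 (mod 3).
    Then x = 6 + 12·2 = 30, valid modulo lcm(12, 9) = 36: x ≡ 30 (mod 36).
  Combine with x ≡ 3 (mod 21): gcd(36, 21) = 3; 3 - 30 = -27, which IS divisible by 3, so compatible.
    Write x = 30 + 36·t and substitute into x ≡ 3 (mod 21): 36·t ≡ 3 − 30 = -27 (mod 21).
    Divide the congruence (and modulus) by g = 3: 12·t ≡ -9 (mod 7).
    Reduce coefficients mod 7: 5·t ≡ 5 (mod 7).
    The inverse of 5 mod 7 is 3 (since 5·3 = 15 = 2·7 + 1), so t ≡ 3·5 = 15 ≡ 1 (mod 7).
    Then x = 30 + 36·1 = 66, valid modulo lcm(36, 21) = 252: x ≡ 66 (mod 252).
Verify: 66 mod 12 = 6, 66 mod 9 = 3, 66 mod 21 = 3.

x ≡ 66 (mod 252).


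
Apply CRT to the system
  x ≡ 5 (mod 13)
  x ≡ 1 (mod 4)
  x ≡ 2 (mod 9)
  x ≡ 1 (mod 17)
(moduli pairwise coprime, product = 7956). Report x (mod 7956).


Product of moduli M = 13 · 4 · 9 · 17 = 7956.
Merge one congruence at a time:
  Start: x ≡ 5 (mod 13).
  Combine with x ≡ 1 (mod 4); new modulus lcm = 52.
    Write x = 5 + 13·t and substitute into x ≡ 1 (mod 4): 13·t ≡ 1 − 5 = -4 (mod 4).
    Reduce coefficients mod 4: 1·t ≡ 0 (mod 4).
    So t ≡ 0 (mod 4).
    Then x = 5 + 13·0 = 5, valid modulo lcm(13, 4) = 52: x ≡ 5 (mod 52).
  Combine with x ≡ 2 (mod 9); new modulus lcm = 468.
    Write x = 5 + 52·t and substitute into x ≡ 2 (mod 9): 52·t ≡ 2 − 5 = -3 (mod 9).
    Reduce coefficients mod 9: 7·t ≡ 6 (mod 9).
    The inverse of 7 mod 9 is 4 (since 7·4 = 28 = 3·9 + 1), so t ≡ 4·6 = 24 ≡ 6 (mod 9).
    Then x = 5 + 52·6 = 317, valid modulo lcm(52, 9) = 468: x ≡ 317 (mod 468).
  Combine with x ≡ 1 (mod 17); new modulus lcm = 7956.
    Write x = 317 + 468·t and substitute into x ≡ 1 (mod 17): 468·t ≡ 1 − 317 = -316 (mod 17).
    Reduce coefficients mod 17: 9·t ≡ 7 (mod 17).
    The inverse of 9 mod 17 is 2 (since 9·2 = 18 = 1·17 + 1), so t ≡ 2·7 = 14 ≡ 14 (mod 17).
    Then x = 317 + 468·14 = 6869, valid modulo lcm(468, 17) = 7956: x ≡ 6869 (mod 7956).
Verify against each original: 6869 mod 13 = 5, 6869 mod 4 = 1, 6869 mod 9 = 2, 6869 mod 17 = 1.

x ≡ 6869 (mod 7956).


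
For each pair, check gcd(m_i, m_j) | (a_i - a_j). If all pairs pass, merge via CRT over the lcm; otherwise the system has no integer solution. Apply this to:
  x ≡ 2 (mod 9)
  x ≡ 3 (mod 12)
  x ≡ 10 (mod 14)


Moduli 9, 12, 14 are not pairwise coprime, so CRT works modulo lcm(m_i) when all pairwise compatibility conditions hold.
Pairwise compatibility: gcd(m_i, m_j) must divide a_i - a_j for every pair.
Merge one congruence at a time:
  Start: x ≡ 2 (mod 9).
  Combine with x ≡ 3 (mod 12): gcd(9, 12) = 3, and 3 - 2 = 1 is NOT divisible by 3.
    ⇒ system is inconsistent (no integer solution).

No solution (the system is inconsistent).


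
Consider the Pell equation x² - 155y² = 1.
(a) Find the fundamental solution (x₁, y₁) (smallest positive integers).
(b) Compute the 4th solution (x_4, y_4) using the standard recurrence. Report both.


Step 1: Find the fundamental solution (x₁, y₁) of x² - 155y² = 1.
  Expand √155 as a continued fraction. a₀ = ⌊√155⌋ = 12; iterate m_{k+1} = d_k·a_k − m_k, d_{k+1} = (155 − m_{k+1}²)/d_k, a_{k+1} = ⌊(a₀ + m_{k+1})/d_{k+1}⌋ (starting m₀ = 0, d₀ = 1), with convergents p_k = a_k·p_{k-1} + p_{k-2}, q_k = a_k·q_{k-1} + q_{k-2} (p₋₁ = 1, q₋₁ = 0):
  k = 0: a₀ = 12; p₀/q₀ = 12/1; p₀² − 155·q₀² = 144 − 155 = -11.
  k = 1: m = 12, d = 11, a = ⌊(12 + 12)/11⌋ = 2; p/q = (2·12 + 1)/(2·1 + 0) = 25/2; p² − 155·q² = 625 − 620 = 5.
  k = 2: m = 10, d = 5, a = ⌊(12 + 10)/5⌋ = 4; p/q = (4·25 + 12)/(4·2 + 1) = 112/9; p² − 155·q² = 12544 − 12555 = -11.
  k = 3: m = 10, d = 11, a = ⌊(12 + 10)/11⌋ = 2; p/q = (2·112 + 25)/(2·9 + 2) = 249/20; p² − 155·q² = 62001 − 62000 = 1.
  The first convergent with p² − 155·q² = 1 gives the fundamental solution (x₁, y₁) = (249, 20).
Step 2: Apply the recurrence (x_{n+1}, y_{n+1}) = (x₁x_n + 155y₁y_n, x₁y_n + y₁x_n) repeatedly.
  From (x_1, y_1) = (249, 20): x_2 = 249·249 + 155·20·20 = 124001; y_2 = 249·20 + 20·249 = 9960.
  From (x_2, y_2) = (124001, 9960): x_3 = 249·124001 + 155·20·9960 = 61752249; y_3 = 249·9960 + 20·124001 = 4960060.
  From (x_3, y_3) = (61752249, 4960060): x_4 = 249·61752249 + 155·20·4960060 = 30752496001; y_4 = 249·4960060 + 20·61752249 = 2470099920.
Step 3: Verify x_4² - 155·y_4² = 945716010291520992001 - 945716010291520992000 = 1 (should be 1). ✓

(x_1, y_1) = (249, 20); (x_4, y_4) = (30752496001, 2470099920).


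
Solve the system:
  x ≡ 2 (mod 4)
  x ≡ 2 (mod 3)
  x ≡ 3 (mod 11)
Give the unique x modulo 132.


Moduli 4, 3, 11 are pairwise coprime; by CRT there is a unique solution modulo M = 4 · 3 · 11 = 132.
Solve pairwise, accumulating the modulus:
  Start with x ≡ 2 (mod 4).
  Combine with x ≡ 2 (mod 3): since gcd(4, 3) = 1, we get a unique residue mod 12.
    Write x = 2 + 4·t and substitute into x ≡ 2 (mod 3): 4·t ≡ 2 − 2 = 0 (mod 3).
    Reduce coefficients mod 3: 1·t ≡ 0 (mod 3).
    So t ≡ 0 (mod 3).
    Then x = 2 + 4·0 = 2, valid modulo lcm(4, 3) = 12: x ≡ 2 (mod 12).
  Combine with x ≡ 3 (mod 11): since gcd(12, 11) = 1, we get a unique residue mod 132.
    Write x = 2 + 12·t and substitute into x ≡ 3 (mod 11): 12·t ≡ 3 − 2 = 1 (mod 11).
    Reduce coefficients mod 11: 1·t ≡ 1 (mod 11).
    So t ≡ 1 (mod 11).
    Then x = 2 + 12·1 = 14, valid modulo lcm(12, 11) = 132: x ≡ 14 (mod 132).
Verify: 14 mod 4 = 2 ✓, 14 mod 3 = 2 ✓, 14 mod 11 = 3 ✓.

x ≡ 14 (mod 132).


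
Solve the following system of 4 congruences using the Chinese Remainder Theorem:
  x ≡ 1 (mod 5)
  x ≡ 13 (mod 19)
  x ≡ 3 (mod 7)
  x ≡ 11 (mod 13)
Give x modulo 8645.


Product of moduli M = 5 · 19 · 7 · 13 = 8645.
Merge one congruence at a time:
  Start: x ≡ 1 (mod 5).
  Combine with x ≡ 13 (mod 19); new modulus lcm = 95.
    Write x = 1 + 5·t and substitute into x ≡ 13 (mod 19): 5·t ≡ 13 − 1 = 12 (mod 19).
    The inverse of 5 mod 19 is 4 (since 5·4 = 20 = 1·19 + 1), so t ≡ 4·12 = 48 ≡ 10 (mod 19).
    Then x = 1 + 5·10 = 51, valid modulo lcm(5, 19) = 95: x ≡ 51 (mod 95).
  Combine with x ≡ 3 (mod 7); new modulus lcm = 665.
    Write x = 51 + 95·t and substitute into x ≡ 3 (mod 7): 95·t ≡ 3 − 51 = -48 (mod 7).
    Reduce coefficients mod 7: 4·t ≡ 1 (mod 7).
    The inverse of 4 mod 7 is 2 (since 4·2 = 8 = 1·7 + 1), so t ≡ 2·1 = 2 ≡ 2 (mod 7).
    Then x = 51 + 95·2 = 241, valid modulo lcm(95, 7) = 665: x ≡ 241 (mod 665).
  Combine with x ≡ 11 (mod 13); new modulus lcm = 8645.
    Write x = 241 + 665·t and substitute into x ≡ 11 (mod 13): 665·t ≡ 11 − 241 = -230 (mod 13).
    Reduce coefficients mod 13: 2·t ≡ 4 (mod 13).
    The inverse of 2 mod 13 is 7 (since 2·7 = 14 = 1·13 + 1), so t ≡ 7·4 = 28 ≡ 2 (mod 13).
    Then x = 241 + 665·2 = 1571, valid modulo lcm(665, 13) = 8645: x ≡ 1571 (mod 8645).
Verify against each original: 1571 mod 5 = 1, 1571 mod 19 = 13, 1571 mod 7 = 3, 1571 mod 13 = 11.

x ≡ 1571 (mod 8645).


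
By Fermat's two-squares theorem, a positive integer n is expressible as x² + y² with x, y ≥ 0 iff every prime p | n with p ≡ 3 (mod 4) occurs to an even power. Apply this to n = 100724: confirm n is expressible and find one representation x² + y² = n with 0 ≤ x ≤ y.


Step 1: Factor n = 100724 = 2^2 · 13^2 · 149.
Step 2: Check the mod-4 condition on each prime factor: 2 = 2 (special); 13 ≡ 1 (mod 4), exponent 2; 149 ≡ 1 (mod 4), exponent 1.
All primes ≡ 3 (mod 4) appear to even exponent (or don't appear), so by the two-squares theorem n IS expressible as a sum of two squares.
Step 3: Build a representation. Group n = k² · m with k = 2 and m = 13 · 13 · 149 = 25181 (a product of primes ≡ 1 (mod 4)); a representation of m scales to one of n via (k·x)² + (k·y)² = k²(x² + y²). Each prime p ≡ 1 (mod 4) is itself a sum of two squares; find a² by testing p − a² for a perfect square:
  13: 13 − 1² = 12, 13 − 2² = 9 = 3² ⇒ 13 = 2² + 3².
  149: 149 − 1² = 148, 149 − 2² = 145, 149 − 3² = 140, 149 − 4² = 133, 149 − 5² = 124, 149 − 6² = 113, 149 − 7² = 100 = 10² ⇒ 149 = 7² + 10².
  Combine using the Brahmagupta–Fibonacci identity (a² + b²)(c² + d²) = (ac − bd)² + (ad + bc)² = (ac + bd)² + (ad − bc)²:
  13 · 13 = 169: from (2² + 3²)(2² + 3²), take (2·2 − 3·3, 2·3 + 3·2) = (4 − 9, 6 + 6) = (-5, 12); dropping signs (only squares matter) gives (5, 12); check 5² + 12² = 25 + 144 = 169 ✓.
  169 · 149 = 25181: from (5² + 12²)(7² + 10²), take (5·7 − 12·10, 5·10 + 12·7) = (35 − 120, 50 + 84) = (-85, 134); dropping signs (only squares matter) gives (85, 134); check 85² + 134² = 7225 + 17956 = 25181 ✓.
  Scale by k = 2: (2·85, 2·134) = (170, 268).
Step 4: Order so x ≤ y and verify: 170² + 268² = 28900 + 71824 = 100724 = n. ✓

n = 100724 = 170² + 268² (one valid representation with x ≤ y).
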